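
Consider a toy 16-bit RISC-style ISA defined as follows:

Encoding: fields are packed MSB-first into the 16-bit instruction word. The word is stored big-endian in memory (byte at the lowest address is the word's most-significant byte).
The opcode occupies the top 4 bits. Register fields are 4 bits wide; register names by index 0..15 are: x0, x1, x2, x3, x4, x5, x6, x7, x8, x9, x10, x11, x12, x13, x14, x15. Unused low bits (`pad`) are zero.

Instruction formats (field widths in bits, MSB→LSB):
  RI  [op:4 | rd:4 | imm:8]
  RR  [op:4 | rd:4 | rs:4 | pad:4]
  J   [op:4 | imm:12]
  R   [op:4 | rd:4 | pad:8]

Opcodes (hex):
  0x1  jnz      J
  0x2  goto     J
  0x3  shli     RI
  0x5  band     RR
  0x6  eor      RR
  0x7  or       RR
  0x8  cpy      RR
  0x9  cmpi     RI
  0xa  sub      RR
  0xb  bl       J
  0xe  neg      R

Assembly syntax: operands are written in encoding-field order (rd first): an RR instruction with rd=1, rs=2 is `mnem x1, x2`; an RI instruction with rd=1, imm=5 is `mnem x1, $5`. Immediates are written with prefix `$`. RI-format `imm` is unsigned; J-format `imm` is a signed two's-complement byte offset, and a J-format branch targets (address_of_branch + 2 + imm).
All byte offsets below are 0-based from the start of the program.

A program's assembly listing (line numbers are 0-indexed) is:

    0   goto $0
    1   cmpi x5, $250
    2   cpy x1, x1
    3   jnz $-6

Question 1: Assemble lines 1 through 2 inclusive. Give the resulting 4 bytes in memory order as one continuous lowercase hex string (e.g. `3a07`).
1. cmpi fields op=0x9:4|rd=5:4|imm=250:8 → word 95fah → 95 fa
2. cpy fields op=0x8:4|rd=1:4|rs=1:4|pad=0:4 → word 8110h → 81 10

95fa8110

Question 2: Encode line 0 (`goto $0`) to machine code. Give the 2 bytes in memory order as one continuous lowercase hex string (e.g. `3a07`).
2000

0. goto fields op=0x2:4|imm=0:12 → word 2000h → 20 00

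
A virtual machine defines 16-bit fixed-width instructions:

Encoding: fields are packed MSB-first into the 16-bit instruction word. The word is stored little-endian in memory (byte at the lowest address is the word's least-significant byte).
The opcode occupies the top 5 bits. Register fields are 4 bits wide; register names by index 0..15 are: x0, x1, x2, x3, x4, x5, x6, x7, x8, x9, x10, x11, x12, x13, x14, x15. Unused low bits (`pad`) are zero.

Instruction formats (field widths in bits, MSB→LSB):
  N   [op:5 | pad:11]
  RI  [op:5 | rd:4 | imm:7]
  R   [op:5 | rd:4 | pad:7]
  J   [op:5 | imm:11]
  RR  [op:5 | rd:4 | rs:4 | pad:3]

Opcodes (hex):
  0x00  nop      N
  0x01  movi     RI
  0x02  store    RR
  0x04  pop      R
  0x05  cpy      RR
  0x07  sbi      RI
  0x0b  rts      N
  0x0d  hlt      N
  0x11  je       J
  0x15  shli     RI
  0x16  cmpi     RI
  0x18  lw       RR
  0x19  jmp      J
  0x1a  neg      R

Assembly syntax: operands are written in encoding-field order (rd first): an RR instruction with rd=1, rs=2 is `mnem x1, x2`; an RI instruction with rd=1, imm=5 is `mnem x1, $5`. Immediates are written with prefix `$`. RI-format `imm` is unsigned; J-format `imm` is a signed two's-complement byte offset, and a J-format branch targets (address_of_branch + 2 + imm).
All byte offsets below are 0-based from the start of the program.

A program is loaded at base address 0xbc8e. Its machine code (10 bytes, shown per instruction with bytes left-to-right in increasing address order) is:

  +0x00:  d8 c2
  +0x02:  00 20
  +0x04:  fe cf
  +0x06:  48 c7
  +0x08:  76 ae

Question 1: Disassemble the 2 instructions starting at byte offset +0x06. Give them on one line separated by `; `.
@+06  little-endian(48 c7) = 0xc748
  opcode bits[15:11]=0x18: lw/RR
  rd@[10:7]=0xe ⇒ x14
  rs@[6:3]=0x9 ⇒ x9
@+08  little-endian(76 ae) = 0xae76
  opcode bits[15:11]=0x15: shli/RI
  rd@[10:7]=0xc ⇒ x12
  imm@[6:0]=0x76 ⇒ $118

lw x14, x9; shli x12, $118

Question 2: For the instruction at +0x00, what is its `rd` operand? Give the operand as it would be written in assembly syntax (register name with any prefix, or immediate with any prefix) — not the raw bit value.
[00] d8 c2 → 0xc2d8
  opcode bits[15:11]=0x18: lw/RR
  [10:7] rd=5 = x5
  [6:3] rs=11 = x11

x5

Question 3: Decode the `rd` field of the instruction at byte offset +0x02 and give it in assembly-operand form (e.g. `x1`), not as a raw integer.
off 0x02: read 00 20 as little → 0x2000
  top 5b → 0x4 → pop [R]
  [10:7] rd=0 = x0

x0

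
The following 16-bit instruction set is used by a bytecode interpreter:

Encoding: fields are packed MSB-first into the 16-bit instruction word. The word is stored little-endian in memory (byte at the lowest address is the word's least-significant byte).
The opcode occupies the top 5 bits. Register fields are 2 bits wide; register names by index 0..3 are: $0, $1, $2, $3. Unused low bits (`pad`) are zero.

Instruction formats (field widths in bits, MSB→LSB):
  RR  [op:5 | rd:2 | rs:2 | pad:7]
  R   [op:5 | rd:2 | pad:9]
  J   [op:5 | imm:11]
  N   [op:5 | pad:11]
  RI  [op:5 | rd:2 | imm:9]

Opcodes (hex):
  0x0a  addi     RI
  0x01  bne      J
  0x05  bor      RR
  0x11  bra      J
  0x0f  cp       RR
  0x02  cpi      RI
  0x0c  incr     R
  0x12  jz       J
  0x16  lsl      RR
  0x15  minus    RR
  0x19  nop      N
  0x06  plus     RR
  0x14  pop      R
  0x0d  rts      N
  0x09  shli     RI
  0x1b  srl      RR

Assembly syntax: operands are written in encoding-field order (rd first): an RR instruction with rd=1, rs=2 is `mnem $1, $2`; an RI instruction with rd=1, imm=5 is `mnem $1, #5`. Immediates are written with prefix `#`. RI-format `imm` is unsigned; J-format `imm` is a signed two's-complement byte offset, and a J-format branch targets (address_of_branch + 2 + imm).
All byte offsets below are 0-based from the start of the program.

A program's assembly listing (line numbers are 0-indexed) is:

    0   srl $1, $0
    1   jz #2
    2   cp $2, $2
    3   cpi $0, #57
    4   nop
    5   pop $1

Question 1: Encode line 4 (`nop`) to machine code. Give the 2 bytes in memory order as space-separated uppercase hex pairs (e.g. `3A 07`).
4. nop fields op=0x19:5|pad=0:11 → word c800h → 00 c8

00 C8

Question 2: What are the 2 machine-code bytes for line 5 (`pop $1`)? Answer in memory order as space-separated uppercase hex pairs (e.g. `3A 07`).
5. pop fields op=0x14:5|rd=1:2|pad=0:9 → word a200h → 00 a2

00 A2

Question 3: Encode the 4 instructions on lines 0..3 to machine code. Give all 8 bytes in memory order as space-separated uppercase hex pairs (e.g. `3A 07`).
00 DA 02 90 00 7D 39 10

line 0 (srl): pack op=0x1b:5|rd=1:2|rs=0:2|pad=0:7 = 0xda00; little→ 00 da
line 1 (jz): pack op=0x12:5|imm=2:11 = 0x9002; little→ 02 90
line 2 (cp): pack op=0xf:5|rd=2:2|rs=2:2|pad=0:7 = 0x7d00; little→ 00 7d
line 3 (cpi): pack op=0x2:5|rd=0:2|imm=57:9 = 0x1039; little→ 39 10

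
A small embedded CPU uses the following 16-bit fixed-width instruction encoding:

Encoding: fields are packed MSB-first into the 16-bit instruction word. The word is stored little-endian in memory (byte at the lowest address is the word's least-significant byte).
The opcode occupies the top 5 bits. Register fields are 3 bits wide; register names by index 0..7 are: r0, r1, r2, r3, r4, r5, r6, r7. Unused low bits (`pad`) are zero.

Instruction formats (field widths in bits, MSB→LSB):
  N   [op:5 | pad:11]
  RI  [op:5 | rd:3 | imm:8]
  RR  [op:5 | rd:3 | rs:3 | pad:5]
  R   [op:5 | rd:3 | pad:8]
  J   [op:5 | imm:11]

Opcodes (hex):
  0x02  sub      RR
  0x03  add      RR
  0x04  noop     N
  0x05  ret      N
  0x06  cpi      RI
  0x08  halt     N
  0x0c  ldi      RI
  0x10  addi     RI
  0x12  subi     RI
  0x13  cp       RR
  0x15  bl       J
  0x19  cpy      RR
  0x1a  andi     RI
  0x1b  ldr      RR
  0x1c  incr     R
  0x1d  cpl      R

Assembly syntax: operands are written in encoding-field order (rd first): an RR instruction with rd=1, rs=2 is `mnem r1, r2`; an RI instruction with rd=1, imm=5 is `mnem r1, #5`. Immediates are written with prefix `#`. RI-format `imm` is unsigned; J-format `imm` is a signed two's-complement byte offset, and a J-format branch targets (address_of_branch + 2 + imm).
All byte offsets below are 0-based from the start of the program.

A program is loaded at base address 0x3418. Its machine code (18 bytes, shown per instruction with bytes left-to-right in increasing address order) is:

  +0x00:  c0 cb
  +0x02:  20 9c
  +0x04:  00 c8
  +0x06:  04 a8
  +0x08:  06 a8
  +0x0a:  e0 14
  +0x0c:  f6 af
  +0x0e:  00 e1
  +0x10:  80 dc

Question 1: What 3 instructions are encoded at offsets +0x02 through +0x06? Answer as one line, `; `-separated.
[02] 20 9c → 0x9c20
  top 5b → 0x13 → cp [RR]
  rd@[10:8]=0x4 ⇒ r4
  rs@[7:5]=0x1 ⇒ r1
[04] 00 c8 → 0xc800
  top 5b → 0x19 → cpy [RR]
  rd@[10:8]=0x0 ⇒ r0
  rs@[7:5]=0x0 ⇒ r0
[06] 04 a8 → 0xa804
  top 5b → 0x15 → bl [J]
  imm@[10:0]=0x4 ⇒ #4

cp r4, r1; cpy r0, r0; bl #4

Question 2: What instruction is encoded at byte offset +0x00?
@+00  little-endian(c0 cb) = 0xcbc0
  top 5b → 0x19 → cpy [RR]
  [10:8] rd=3 = r3
  [7:5] rs=6 = r6

cpy r3, r6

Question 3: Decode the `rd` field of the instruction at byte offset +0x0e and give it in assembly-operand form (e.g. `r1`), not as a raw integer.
r1

[0e] 00 e1 → 0xe100
  op=0xe100>>11=0x1c ⇒ incr (R)
  [10:8] rd=1 = r1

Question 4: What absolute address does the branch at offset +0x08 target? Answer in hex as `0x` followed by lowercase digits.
off 0x08: read 06 a8 as little → 0xa806
  op=0xa806>>11=0x15 ⇒ bl (J)
  imm@[10:0]=0x6 ⇒ #6
  target = base 0x3418 + off 0x08 + 2 + imm 6 = 0x3428

0x3428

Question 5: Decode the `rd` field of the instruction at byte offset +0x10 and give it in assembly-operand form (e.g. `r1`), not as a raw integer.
off 0x10: read 80 dc as little → 0xdc80
  opcode bits[15:11]=0x1b: ldr/RR
  rd: (w>>8)&0x7=0x4 → r4
  rs: (w>>5)&0x7=0x4 → r4

r4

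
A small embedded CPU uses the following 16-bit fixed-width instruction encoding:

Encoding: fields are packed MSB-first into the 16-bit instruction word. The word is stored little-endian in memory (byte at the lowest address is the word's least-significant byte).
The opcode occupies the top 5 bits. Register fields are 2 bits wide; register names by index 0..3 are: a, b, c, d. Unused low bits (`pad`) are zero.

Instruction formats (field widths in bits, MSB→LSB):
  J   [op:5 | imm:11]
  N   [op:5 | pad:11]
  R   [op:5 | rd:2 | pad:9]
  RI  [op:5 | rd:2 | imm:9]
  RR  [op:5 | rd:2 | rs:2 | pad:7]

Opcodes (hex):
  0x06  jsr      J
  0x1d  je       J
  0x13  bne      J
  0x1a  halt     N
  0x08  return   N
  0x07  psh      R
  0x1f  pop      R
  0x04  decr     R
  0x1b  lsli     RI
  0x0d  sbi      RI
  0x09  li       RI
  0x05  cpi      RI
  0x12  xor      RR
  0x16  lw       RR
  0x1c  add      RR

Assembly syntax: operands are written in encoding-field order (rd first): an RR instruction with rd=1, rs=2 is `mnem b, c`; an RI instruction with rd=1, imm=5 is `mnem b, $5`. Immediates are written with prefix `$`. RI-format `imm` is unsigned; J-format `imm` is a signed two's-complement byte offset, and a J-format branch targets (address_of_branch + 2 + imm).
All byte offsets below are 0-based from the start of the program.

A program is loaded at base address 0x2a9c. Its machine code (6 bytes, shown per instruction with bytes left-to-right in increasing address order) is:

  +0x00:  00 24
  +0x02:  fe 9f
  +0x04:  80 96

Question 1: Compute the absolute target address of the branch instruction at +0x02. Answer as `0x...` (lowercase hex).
0x2a9e

off 0x02: read fe 9f as little → 0x9ffe
  op=0x9ffe>>11=0x13 ⇒ bne (J)
  imm: (w>>0)&0x7ff=0x7fe (s11→-2) → $-2
  target = base 0x2a9c + off 0x02 + 2 + imm -2 = 0x2a9e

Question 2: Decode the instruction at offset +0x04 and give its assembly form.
off 0x04: read 80 96 as little → 0x9680
  op=0x9680>>11=0x12 ⇒ xor (RR)
  [10:9] rd=3 = d
  [8:7] rs=1 = b

xor d, b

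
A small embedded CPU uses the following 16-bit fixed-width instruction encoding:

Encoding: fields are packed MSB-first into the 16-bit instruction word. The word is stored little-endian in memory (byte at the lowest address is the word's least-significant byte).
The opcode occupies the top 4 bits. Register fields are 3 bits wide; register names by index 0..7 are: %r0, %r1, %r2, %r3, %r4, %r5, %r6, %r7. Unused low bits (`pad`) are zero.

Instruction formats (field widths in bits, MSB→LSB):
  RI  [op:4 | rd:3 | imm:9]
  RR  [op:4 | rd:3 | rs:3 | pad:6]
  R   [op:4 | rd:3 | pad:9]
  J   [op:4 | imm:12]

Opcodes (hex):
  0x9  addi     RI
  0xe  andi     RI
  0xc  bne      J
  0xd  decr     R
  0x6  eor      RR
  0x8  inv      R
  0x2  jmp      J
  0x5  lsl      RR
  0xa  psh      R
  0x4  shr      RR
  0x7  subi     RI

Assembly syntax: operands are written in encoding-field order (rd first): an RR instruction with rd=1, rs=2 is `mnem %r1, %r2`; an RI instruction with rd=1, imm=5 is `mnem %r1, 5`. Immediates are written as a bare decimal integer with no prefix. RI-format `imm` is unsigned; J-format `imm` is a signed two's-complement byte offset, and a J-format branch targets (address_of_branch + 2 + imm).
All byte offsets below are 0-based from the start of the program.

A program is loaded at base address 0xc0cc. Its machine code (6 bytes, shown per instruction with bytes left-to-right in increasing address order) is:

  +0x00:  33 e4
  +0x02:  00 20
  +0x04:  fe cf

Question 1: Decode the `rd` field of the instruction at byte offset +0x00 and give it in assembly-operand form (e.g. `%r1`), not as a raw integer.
[00] 33 e4 → 0xe433
  op=0xe433>>12=0xe ⇒ andi (RI)
  rd@[11:9]=0x2 ⇒ %r2
  imm@[8:0]=0x33 ⇒ 51

%r2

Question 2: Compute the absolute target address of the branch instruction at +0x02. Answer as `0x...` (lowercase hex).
+0x02: 00 20 ⇒ word 0x2000 (little)
  opcode bits[15:12]=0x2: jmp/J
  imm@[11:0]=0x0 ⇒ 0
  target = base 0xc0cc + off 0x02 + 2 + imm 0 = 0xc0d0

0xc0d0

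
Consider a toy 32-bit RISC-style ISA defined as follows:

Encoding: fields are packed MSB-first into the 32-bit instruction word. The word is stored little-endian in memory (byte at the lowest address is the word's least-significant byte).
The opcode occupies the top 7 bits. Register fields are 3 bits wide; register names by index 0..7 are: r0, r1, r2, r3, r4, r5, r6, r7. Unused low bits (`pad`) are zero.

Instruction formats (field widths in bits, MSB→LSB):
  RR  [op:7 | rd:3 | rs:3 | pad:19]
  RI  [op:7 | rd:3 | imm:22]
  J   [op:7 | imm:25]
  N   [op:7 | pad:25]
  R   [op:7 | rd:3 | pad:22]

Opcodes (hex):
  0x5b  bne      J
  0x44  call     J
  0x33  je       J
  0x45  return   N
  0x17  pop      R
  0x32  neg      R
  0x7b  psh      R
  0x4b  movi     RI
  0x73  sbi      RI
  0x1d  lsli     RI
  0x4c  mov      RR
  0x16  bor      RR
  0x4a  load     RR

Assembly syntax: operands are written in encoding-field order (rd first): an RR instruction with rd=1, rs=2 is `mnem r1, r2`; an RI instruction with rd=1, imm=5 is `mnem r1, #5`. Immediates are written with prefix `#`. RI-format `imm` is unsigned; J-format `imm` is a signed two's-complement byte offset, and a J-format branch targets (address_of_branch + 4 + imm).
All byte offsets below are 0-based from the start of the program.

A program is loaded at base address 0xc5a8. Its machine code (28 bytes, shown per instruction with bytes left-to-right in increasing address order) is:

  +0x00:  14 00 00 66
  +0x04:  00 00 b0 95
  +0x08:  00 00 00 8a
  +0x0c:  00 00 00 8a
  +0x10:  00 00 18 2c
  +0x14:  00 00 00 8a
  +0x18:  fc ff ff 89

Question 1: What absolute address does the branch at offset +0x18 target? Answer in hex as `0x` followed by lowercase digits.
off 0x18: read fc ff ff 89 as little → 0x89fffffc
  op=0x89fffffc>>25=0x44 ⇒ call (J)
  imm@[24:0]=0x1fffffc (s25→-4) ⇒ #-4
  target = base 0xc5a8 + off 0x18 + 4 + imm -4 = 0xc5c0

0xc5c0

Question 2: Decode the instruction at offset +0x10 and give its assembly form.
bor r0, r3

+0x10: 00 00 18 2c ⇒ word 0x2c180000 (little)
  top 7b → 0x16 → bor [RR]
  [24:22] rd=0 = r0
  [21:19] rs=3 = r3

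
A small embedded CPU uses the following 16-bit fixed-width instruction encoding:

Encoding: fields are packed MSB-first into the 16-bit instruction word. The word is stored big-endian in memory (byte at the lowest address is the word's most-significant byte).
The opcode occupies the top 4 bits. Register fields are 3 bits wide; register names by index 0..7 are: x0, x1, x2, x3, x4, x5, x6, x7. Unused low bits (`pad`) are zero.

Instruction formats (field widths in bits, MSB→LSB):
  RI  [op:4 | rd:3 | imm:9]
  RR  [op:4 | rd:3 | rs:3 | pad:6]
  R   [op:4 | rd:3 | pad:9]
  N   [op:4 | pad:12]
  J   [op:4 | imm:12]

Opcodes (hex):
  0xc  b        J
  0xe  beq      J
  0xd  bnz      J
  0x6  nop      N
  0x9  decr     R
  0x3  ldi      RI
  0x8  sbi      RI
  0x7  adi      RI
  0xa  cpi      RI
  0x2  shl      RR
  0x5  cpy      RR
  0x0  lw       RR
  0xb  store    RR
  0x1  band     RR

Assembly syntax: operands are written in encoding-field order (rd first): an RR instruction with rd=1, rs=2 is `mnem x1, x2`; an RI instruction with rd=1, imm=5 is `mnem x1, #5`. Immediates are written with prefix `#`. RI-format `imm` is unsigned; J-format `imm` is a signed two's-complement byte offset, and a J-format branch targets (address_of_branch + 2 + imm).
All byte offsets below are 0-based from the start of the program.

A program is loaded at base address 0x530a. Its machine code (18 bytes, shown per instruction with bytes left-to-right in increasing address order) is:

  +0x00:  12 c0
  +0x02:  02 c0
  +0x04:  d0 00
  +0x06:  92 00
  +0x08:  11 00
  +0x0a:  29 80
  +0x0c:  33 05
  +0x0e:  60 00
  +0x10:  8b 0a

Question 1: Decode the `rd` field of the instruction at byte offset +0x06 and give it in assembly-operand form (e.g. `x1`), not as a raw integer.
x1

[06] 92 00 → 0x9200
  top 4b → 0x9 → decr [R]
  rd@[11:9]=0x1 ⇒ x1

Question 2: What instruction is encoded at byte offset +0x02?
+0x02: 02 c0 ⇒ word 0x02c0 (big)
  op=0x02c0>>12=0x0 ⇒ lw (RR)
  [11:9] rd=1 = x1
  [8:6] rs=3 = x3

lw x1, x3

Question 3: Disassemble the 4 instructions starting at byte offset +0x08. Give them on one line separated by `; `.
band x0, x4; shl x4, x6; ldi x1, #261; nop

[08] 11 00 → 0x1100
  op=0x1100>>12=0x1 ⇒ band (RR)
  [11:9] rd=0 = x0
  [8:6] rs=4 = x4
[0a] 29 80 → 0x2980
  op=0x2980>>12=0x2 ⇒ shl (RR)
  [11:9] rd=4 = x4
  [8:6] rs=6 = x6
[0c] 33 05 → 0x3305
  op=0x3305>>12=0x3 ⇒ ldi (RI)
  [11:9] rd=1 = x1
  [8:0] imm=261 = #261
[0e] 60 00 → 0x6000
  op=0x6000>>12=0x6 ⇒ nop (N)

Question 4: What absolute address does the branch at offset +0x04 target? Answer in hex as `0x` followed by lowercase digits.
off 0x04: read d0 00 as big → 0xd000
  opcode bits[15:12]=0xd: bnz/J
  [11:0] imm=0 = #0
  target = base 0x530a + off 0x04 + 2 + imm 0 = 0x5310

0x5310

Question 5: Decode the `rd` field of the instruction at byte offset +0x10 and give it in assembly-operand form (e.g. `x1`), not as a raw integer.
x5

off 0x10: read 8b 0a as big → 0x8b0a
  top 4b → 0x8 → sbi [RI]
  rd: (w>>9)&0x7=0x5 → x5
  imm: (w>>0)&0x1ff=0x10a → #266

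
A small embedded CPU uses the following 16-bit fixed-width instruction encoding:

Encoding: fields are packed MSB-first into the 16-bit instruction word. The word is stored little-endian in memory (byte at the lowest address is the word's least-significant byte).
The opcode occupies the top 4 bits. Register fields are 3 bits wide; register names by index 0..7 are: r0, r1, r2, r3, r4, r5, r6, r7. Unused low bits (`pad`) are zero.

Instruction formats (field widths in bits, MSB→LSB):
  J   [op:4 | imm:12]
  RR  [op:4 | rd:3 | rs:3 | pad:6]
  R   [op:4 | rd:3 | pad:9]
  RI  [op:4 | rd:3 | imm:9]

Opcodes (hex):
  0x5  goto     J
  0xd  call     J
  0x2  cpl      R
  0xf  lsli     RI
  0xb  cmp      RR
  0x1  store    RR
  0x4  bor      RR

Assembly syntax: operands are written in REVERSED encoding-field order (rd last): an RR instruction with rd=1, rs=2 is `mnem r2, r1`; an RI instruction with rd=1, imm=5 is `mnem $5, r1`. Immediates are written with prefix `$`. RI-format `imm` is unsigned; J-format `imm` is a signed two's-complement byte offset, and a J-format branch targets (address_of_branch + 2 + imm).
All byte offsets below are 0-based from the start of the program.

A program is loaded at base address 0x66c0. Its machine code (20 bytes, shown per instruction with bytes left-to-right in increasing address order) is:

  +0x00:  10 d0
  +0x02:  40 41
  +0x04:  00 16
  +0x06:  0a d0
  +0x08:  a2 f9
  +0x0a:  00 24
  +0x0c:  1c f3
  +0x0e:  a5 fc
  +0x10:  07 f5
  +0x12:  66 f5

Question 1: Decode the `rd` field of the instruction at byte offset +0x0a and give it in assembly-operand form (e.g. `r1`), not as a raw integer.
[0a] 00 24 → 0x2400
  top 4b → 0x2 → cpl [R]
  rd@[11:9]=0x2 ⇒ r2

r2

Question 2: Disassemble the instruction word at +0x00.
call $16

[00] 10 d0 → 0xd010
  opcode bits[15:12]=0xd: call/J
  imm@[11:0]=0x10 ⇒ $16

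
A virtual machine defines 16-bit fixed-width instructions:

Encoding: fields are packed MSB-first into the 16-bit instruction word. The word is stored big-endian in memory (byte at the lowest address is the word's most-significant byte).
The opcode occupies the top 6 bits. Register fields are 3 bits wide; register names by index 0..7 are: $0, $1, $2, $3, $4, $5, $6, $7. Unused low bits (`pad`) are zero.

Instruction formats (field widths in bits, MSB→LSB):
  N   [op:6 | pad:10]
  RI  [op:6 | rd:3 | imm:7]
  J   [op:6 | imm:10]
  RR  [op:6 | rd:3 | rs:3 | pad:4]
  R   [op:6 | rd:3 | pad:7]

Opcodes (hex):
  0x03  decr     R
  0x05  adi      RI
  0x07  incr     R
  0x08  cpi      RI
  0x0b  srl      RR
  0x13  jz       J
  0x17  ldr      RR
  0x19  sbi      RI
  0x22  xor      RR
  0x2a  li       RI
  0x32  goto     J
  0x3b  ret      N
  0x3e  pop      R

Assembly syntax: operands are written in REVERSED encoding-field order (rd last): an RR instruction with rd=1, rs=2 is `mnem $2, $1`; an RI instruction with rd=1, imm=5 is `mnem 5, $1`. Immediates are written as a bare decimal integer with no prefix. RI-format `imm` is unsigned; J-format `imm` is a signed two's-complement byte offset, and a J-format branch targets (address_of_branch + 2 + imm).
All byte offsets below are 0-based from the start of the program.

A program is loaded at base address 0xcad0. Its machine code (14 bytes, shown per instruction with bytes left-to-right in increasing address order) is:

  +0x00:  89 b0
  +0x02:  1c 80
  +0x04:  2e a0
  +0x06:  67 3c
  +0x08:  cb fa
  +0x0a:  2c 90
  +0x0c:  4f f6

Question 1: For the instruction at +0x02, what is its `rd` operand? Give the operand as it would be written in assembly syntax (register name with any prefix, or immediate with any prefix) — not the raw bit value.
+0x02: 1c 80 ⇒ word 0x1c80 (big)
  opcode bits[15:10]=0x7: incr/R
  rd@[9:7]=0x1 ⇒ $1

$1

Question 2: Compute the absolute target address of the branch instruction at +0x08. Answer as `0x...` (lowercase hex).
@+08  big-endian(cb fa) = 0xcbfa
  top 6b → 0x32 → goto [J]
  imm@[9:0]=0x3fa (s10→-6) ⇒ -6
  target = base 0xcad0 + off 0x08 + 2 + imm -6 = 0xcad4

0xcad4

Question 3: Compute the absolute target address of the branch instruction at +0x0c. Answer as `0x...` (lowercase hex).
@+0c  big-endian(4f f6) = 0x4ff6
  opcode bits[15:10]=0x13: jz/J
  imm: (w>>0)&0x3ff=0x3f6 (s10→-10) → -10
  target = base 0xcad0 + off 0x0c + 2 + imm -10 = 0xcad4

0xcad4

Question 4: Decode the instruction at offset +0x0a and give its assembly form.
srl $1, $1

+0x0a: 2c 90 ⇒ word 0x2c90 (big)
  op=0x2c90>>10=0xb ⇒ srl (RR)
  rd: (w>>7)&0x7=0x1 → $1
  rs: (w>>4)&0x7=0x1 → $1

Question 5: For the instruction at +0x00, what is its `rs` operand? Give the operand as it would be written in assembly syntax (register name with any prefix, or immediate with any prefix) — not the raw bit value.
@+00  big-endian(89 b0) = 0x89b0
  op=0x89b0>>10=0x22 ⇒ xor (RR)
  rd@[9:7]=0x3 ⇒ $3
  rs@[6:4]=0x3 ⇒ $3

$3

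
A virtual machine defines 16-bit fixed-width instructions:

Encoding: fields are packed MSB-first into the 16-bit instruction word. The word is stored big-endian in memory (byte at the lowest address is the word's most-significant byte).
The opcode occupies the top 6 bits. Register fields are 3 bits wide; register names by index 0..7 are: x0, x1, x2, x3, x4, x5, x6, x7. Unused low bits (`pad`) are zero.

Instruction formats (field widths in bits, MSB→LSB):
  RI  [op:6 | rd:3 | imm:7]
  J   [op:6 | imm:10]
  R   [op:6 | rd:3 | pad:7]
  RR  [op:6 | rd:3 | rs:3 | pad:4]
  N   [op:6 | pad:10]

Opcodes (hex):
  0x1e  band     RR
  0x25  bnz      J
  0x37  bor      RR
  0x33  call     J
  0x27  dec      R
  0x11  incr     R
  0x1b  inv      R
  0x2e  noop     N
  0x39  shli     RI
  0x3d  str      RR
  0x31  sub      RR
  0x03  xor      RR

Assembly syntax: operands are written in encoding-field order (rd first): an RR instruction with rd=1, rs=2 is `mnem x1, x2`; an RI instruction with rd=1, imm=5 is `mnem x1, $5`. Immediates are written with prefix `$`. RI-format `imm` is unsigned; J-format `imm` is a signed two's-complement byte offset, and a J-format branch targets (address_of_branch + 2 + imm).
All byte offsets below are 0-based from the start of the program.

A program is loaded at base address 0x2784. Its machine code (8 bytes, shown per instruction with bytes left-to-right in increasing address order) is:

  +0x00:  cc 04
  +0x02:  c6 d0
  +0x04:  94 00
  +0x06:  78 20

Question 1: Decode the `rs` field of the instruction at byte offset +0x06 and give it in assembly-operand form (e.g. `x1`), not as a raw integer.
x2

off 0x06: read 78 20 as big → 0x7820
  opcode bits[15:10]=0x1e: band/RR
  rd@[9:7]=0x0 ⇒ x0
  rs@[6:4]=0x2 ⇒ x2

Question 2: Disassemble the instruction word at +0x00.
call $4

+0x00: cc 04 ⇒ word 0xcc04 (big)
  opcode bits[15:10]=0x33: call/J
  imm: (w>>0)&0x3ff=0x4 → $4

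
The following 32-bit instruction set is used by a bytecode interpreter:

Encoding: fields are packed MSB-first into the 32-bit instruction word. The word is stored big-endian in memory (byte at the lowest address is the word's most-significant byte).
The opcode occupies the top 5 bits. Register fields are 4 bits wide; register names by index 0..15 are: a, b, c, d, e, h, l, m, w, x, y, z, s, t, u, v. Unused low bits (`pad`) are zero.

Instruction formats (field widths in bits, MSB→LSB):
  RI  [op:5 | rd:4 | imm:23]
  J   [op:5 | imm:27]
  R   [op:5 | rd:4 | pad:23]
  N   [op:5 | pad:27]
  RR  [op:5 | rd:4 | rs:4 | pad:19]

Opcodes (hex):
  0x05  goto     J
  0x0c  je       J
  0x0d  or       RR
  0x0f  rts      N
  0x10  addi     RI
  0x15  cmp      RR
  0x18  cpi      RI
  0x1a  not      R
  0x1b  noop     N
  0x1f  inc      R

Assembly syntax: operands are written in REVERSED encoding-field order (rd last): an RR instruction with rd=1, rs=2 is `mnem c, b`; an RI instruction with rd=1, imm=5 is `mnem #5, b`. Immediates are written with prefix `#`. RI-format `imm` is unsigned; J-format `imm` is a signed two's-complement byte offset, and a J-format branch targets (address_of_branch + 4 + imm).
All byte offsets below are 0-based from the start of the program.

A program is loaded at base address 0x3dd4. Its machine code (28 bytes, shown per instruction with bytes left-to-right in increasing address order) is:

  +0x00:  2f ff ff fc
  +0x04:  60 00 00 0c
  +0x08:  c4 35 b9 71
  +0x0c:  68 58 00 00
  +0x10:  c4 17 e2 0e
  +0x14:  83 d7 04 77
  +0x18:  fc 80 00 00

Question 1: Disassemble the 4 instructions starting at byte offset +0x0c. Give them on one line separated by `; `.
+0x0c: 68 58 00 00 ⇒ word 0x68580000 (big)
  top 5b → 0xd → or [RR]
  [26:23] rd=0 = a
  [22:19] rs=11 = z
+0x10: c4 17 e2 0e ⇒ word 0xc417e20e (big)
  top 5b → 0x18 → cpi [RI]
  [26:23] rd=8 = w
  [22:0] imm=1565198 = #1565198
+0x14: 83 d7 04 77 ⇒ word 0x83d70477 (big)
  top 5b → 0x10 → addi [RI]
  [26:23] rd=7 = m
  [22:0] imm=5702775 = #5702775
+0x18: fc 80 00 00 ⇒ word 0xfc800000 (big)
  top 5b → 0x1f → inc [R]
  [26:23] rd=9 = x

or z, a; cpi #1565198, w; addi #5702775, m; inc x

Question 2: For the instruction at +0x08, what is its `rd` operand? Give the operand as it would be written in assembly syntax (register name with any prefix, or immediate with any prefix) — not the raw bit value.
off 0x08: read c4 35 b9 71 as big → 0xc435b971
  op=0xc435b971>>27=0x18 ⇒ cpi (RI)
  [26:23] rd=8 = w
  [22:0] imm=3520881 = #3520881

w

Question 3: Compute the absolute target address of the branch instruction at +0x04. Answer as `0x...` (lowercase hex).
off 0x04: read 60 00 00 0c as big → 0x6000000c
  opcode bits[31:27]=0xc: je/J
  imm: (w>>0)&0x7ffffff=0xc → #12
  target = base 0x3dd4 + off 0x04 + 4 + imm 12 = 0x3de8

0x3de8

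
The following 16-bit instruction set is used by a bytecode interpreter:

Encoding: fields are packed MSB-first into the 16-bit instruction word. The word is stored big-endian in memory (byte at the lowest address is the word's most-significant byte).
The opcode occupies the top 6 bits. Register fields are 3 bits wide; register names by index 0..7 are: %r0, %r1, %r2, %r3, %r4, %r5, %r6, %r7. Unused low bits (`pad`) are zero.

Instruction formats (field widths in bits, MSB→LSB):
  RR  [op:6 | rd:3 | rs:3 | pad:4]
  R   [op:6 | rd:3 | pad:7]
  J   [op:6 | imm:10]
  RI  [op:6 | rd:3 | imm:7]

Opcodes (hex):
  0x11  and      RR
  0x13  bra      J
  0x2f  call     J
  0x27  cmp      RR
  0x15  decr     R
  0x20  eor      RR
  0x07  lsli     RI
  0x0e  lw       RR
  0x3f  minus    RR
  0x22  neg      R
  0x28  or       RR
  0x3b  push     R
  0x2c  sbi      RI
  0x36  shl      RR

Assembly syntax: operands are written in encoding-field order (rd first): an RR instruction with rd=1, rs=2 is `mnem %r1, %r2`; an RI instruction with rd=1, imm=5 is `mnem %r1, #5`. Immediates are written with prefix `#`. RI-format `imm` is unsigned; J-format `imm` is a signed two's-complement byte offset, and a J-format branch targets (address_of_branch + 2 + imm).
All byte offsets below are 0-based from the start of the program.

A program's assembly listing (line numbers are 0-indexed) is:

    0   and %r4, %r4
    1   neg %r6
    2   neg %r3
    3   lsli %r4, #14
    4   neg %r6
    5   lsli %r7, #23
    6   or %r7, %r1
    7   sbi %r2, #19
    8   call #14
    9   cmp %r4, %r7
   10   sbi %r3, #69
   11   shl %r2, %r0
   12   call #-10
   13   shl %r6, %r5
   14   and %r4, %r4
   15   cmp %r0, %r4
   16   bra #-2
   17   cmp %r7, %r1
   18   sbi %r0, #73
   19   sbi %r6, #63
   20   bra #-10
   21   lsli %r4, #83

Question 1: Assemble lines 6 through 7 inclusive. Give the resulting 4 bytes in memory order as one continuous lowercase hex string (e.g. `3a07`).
line 6 (or): pack op=0x28:6|rd=7:3|rs=1:3|pad=0:4 = 0xa390; big→ a3 90
line 7 (sbi): pack op=0x2c:6|rd=2:3|imm=19:7 = 0xb113; big→ b1 13

a390b113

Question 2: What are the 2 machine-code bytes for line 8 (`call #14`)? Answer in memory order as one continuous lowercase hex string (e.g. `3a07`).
bc0e

line 8 (call): pack op=0x2f:6|imm=14:10 = 0xbc0e; big→ bc 0e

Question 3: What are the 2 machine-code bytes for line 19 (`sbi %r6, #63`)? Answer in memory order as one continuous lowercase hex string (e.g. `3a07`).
line 19 (sbi): pack op=0x2c:6|rd=6:3|imm=63:7 = 0xb33f; big→ b3 3f

b33f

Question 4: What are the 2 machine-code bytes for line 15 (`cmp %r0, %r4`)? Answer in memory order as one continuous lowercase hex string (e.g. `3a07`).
L15: cmp op=0x27:6|rd=0:3|rs=4:3|pad=0:4 ⇒ 0x9c40 ⇒ big 9c 40

9c40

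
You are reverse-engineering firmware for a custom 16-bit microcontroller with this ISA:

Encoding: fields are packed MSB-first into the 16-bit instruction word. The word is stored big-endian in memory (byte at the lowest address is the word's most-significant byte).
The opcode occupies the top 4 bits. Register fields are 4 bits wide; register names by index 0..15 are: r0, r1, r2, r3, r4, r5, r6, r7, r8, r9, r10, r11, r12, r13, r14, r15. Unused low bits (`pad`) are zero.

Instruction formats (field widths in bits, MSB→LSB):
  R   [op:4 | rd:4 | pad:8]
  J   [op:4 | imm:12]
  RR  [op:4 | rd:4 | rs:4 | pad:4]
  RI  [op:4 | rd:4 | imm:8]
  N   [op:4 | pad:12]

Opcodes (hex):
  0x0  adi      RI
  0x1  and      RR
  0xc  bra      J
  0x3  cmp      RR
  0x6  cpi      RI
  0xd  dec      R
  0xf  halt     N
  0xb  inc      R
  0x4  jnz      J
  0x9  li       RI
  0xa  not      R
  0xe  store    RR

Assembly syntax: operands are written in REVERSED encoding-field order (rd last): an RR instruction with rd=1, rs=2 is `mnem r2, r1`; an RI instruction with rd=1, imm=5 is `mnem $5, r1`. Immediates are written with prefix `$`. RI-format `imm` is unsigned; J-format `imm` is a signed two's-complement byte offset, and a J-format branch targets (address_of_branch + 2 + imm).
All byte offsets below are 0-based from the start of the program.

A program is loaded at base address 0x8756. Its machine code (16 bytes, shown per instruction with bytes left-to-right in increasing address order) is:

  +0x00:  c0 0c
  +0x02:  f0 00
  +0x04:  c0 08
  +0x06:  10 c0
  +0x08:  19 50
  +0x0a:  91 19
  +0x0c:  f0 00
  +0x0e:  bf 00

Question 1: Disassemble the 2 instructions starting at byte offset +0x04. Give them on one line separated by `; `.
off 0x04: read c0 08 as big → 0xc008
  opcode bits[15:12]=0xc: bra/J
  imm: (w>>0)&0xfff=0x8 → $8
off 0x06: read 10 c0 as big → 0x10c0
  opcode bits[15:12]=0x1: and/RR
  rd: (w>>8)&0xf=0x0 → r0
  rs: (w>>4)&0xf=0xc → r12

bra $8; and r12, r0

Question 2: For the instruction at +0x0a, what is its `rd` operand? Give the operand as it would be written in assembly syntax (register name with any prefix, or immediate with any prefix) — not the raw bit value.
+0x0a: 91 19 ⇒ word 0x9119 (big)
  op=0x9119>>12=0x9 ⇒ li (RI)
  [11:8] rd=1 = r1
  [7:0] imm=25 = $25

r1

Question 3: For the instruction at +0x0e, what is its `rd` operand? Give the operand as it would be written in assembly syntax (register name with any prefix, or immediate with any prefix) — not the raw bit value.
@+0e  big-endian(bf 00) = 0xbf00
  opcode bits[15:12]=0xb: inc/R
  [11:8] rd=15 = r15

r15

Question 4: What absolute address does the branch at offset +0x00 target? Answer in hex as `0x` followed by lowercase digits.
+0x00: c0 0c ⇒ word 0xc00c (big)
  opcode bits[15:12]=0xc: bra/J
  [11:0] imm=12 = $12
  target = base 0x8756 + off 0x00 + 2 + imm 12 = 0x8764

0x8764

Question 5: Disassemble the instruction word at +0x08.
and r5, r9

@+08  big-endian(19 50) = 0x1950
  op=0x1950>>12=0x1 ⇒ and (RR)
  [11:8] rd=9 = r9
  [7:4] rs=5 = r5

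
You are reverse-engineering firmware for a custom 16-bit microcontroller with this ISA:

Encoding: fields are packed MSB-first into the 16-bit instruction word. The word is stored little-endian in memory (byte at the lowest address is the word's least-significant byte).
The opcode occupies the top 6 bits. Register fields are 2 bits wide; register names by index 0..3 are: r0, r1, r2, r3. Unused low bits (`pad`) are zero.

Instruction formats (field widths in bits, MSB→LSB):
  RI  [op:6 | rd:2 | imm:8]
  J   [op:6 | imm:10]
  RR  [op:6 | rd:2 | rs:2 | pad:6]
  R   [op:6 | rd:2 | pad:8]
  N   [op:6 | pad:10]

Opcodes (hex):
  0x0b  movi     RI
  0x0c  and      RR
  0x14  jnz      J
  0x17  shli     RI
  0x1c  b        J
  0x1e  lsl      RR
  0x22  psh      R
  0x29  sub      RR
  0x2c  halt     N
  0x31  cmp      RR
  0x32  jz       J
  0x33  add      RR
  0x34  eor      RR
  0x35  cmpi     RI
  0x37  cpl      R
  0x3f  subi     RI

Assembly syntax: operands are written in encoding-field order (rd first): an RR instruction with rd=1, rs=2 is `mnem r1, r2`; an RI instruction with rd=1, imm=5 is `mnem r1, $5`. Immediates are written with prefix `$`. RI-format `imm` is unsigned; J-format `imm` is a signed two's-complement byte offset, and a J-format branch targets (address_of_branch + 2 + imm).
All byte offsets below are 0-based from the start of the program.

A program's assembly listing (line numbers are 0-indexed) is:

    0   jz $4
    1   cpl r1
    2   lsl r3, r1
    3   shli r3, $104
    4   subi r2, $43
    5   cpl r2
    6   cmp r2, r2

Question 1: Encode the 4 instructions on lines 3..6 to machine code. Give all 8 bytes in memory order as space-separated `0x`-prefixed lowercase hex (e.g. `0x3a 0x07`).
line 3 (shli): pack op=0x17:6|rd=3:2|imm=104:8 = 0x5f68; little→ 68 5f
line 4 (subi): pack op=0x3f:6|rd=2:2|imm=43:8 = 0xfe2b; little→ 2b fe
line 5 (cpl): pack op=0x37:6|rd=2:2|pad=0:8 = 0xde00; little→ 00 de
line 6 (cmp): pack op=0x31:6|rd=2:2|rs=2:2|pad=0:6 = 0xc680; little→ 80 c6

0x68 0x5f 0x2b 0xfe 0x00 0xde 0x80 0xc6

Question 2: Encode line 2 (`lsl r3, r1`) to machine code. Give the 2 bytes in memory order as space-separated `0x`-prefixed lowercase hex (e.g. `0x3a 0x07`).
L2: lsl op=0x1e:6|rd=3:2|rs=1:2|pad=0:6 ⇒ 0x7b40 ⇒ little 40 7b

0x40 0x7b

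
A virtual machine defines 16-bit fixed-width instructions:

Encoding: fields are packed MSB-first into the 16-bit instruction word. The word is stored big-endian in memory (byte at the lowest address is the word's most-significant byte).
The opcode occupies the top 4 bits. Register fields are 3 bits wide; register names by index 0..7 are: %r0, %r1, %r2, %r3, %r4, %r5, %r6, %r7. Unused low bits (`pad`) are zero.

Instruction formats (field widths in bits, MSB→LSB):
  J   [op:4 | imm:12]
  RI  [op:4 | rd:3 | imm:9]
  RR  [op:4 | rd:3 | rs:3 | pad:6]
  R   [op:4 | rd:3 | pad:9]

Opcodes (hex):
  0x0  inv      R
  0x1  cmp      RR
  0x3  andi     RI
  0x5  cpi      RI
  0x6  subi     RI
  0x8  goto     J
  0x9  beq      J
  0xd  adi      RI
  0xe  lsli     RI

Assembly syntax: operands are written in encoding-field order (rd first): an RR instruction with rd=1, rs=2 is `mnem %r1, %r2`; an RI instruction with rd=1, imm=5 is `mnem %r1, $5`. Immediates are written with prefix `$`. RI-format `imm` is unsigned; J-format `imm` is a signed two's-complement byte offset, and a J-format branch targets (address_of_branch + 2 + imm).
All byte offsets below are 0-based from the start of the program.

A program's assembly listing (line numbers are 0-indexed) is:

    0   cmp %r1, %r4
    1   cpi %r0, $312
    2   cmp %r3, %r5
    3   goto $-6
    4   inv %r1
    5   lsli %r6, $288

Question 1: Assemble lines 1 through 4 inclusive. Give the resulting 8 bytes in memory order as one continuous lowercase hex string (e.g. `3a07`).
513817408ffa0200

L1: cpi op=0x5:4|rd=0:3|imm=312:9 ⇒ 0x5138 ⇒ big 51 38
L2: cmp op=0x1:4|rd=3:3|rs=5:3|pad=0:6 ⇒ 0x1740 ⇒ big 17 40
L3: goto op=0x8:4|imm=-6:12 ⇒ 0x8ffa ⇒ big 8f fa
L4: inv op=0x0:4|rd=1:3|pad=0:9 ⇒ 0x0200 ⇒ big 02 00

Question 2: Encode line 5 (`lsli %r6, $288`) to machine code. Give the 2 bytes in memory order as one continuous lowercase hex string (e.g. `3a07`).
L5: lsli op=0xe:4|rd=6:3|imm=288:9 ⇒ 0xed20 ⇒ big ed 20

ed20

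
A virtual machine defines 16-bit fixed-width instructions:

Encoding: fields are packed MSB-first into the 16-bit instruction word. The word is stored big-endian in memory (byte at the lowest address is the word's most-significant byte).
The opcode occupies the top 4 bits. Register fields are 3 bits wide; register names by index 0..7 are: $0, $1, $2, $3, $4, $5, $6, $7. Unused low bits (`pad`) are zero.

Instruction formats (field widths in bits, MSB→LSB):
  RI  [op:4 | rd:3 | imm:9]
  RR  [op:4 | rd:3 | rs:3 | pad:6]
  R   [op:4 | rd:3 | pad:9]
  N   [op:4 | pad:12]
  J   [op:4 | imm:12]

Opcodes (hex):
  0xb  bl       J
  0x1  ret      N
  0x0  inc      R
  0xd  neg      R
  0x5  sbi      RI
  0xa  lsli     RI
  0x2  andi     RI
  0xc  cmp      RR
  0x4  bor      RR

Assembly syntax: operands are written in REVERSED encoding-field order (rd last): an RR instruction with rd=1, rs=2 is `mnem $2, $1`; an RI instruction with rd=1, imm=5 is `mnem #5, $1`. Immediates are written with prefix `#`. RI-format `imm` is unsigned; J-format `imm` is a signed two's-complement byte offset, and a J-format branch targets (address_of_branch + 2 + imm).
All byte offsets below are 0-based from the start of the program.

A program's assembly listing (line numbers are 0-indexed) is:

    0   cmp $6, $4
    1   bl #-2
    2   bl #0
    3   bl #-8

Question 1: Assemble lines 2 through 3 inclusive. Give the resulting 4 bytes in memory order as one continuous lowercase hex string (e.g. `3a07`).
2. bl fields op=0xb:4|imm=0:12 → word b000h → b0 00
3. bl fields op=0xb:4|imm=-8:12 → word bff8h → bf f8

b000bff8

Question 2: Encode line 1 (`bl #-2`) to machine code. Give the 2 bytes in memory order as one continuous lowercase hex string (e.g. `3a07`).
bffe

L1: bl op=0xb:4|imm=-2:12 ⇒ 0xbffe ⇒ big bf fe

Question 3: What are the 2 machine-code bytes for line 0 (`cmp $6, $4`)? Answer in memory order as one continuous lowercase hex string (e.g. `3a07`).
c980

line 0 (cmp): pack op=0xc:4|rd=4:3|rs=6:3|pad=0:6 = 0xc980; big→ c9 80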